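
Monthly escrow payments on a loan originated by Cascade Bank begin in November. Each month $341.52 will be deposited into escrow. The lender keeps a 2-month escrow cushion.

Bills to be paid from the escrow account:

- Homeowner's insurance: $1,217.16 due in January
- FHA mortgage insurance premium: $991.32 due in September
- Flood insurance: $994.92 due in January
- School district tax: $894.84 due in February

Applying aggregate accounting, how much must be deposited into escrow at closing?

Cushion = 2 × $341.52 = $683.04
Trial balance (start $0, +$341.52 each month, − disbursements):
  Nov: +$341.52 → $341.52
  Dec: +$341.52 → $683.04
  Jan: +$341.52 − $2,212.08 → -$1,187.52
  Feb: +$341.52 − $894.84 → -$1,740.84
  Mar: +$341.52 → -$1,399.32
  Apr: +$341.52 → -$1,057.80
  May: +$341.52 → -$716.28
  Jun: +$341.52 → -$374.76
  Jul: +$341.52 → -$33.24
  Aug: +$341.52 → $308.28
  Sep: +$341.52 − $991.32 → -$341.52
  Oct: +$341.52 → $0.00
Lowest trial balance = -$1,740.84 (Feb)
Initial deposit = cushion − low point = $683.04 − (-$1,740.84) = $2,423.88

$2,423.88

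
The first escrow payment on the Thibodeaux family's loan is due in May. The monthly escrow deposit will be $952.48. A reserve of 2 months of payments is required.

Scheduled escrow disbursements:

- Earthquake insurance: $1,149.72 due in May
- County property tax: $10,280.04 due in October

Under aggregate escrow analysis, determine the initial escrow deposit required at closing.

Cushion = 2 × $952.48 = $1,904.96
Trial balance (start $0, +$952.48 each month, − disbursements):
  May: +$952.48 − $1,149.72 → -$197.24
  Jun: +$952.48 → $755.24
  Jul: +$952.48 → $1,707.72
  Aug: +$952.48 → $2,660.20
  Sep: +$952.48 → $3,612.68
  Oct: +$952.48 − $10,280.04 → -$5,714.88
  Nov: +$952.48 → -$4,762.40
  Dec: +$952.48 → -$3,809.92
  Jan: +$952.48 → -$2,857.44
  Feb: +$952.48 → -$1,904.96
  Mar: +$952.48 → -$952.48
  Apr: +$952.48 → $0.00
Lowest trial balance = -$5,714.88 (Oct)
Initial deposit = cushion − low point = $1,904.96 − (-$5,714.88) = $7,619.84

$7,619.84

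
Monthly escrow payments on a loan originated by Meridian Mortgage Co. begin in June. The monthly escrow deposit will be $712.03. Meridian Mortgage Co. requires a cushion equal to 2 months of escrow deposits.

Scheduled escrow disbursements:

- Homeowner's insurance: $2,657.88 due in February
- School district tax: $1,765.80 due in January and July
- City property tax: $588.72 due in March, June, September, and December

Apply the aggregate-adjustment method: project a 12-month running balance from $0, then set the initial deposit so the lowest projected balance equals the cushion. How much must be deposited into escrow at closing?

$2,971.43

Cushion = 2 × $712.03 = $1,424.06
Trial balance (start $0, +$712.03 each month, − disbursements):
  Jun: +$712.03 − $588.72 → $123.31
  Jul: +$712.03 − $1,765.80 → -$930.46
  Aug: +$712.03 → -$218.43
  Sep: +$712.03 − $588.72 → -$95.12
  Oct: +$712.03 → $616.91
  Nov: +$712.03 → $1,328.94
  Dec: +$712.03 − $588.72 → $1,452.25
  Jan: +$712.03 − $1,765.80 → $398.48
  Feb: +$712.03 − $2,657.88 → -$1,547.37
  Mar: +$712.03 − $588.72 → -$1,424.06
  Apr: +$712.03 → -$712.03
  May: +$712.03 → $0.00
Lowest trial balance = -$1,547.37 (Feb)
Initial deposit = cushion − low point = $1,424.06 − (-$1,547.37) = $2,971.43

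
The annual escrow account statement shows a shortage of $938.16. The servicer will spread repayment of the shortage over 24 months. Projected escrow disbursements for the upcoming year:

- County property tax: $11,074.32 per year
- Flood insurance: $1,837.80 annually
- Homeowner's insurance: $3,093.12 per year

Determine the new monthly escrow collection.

$1,372.86

County property tax: $11,074.32
Flood insurance: $1,837.80
Homeowner's insurance: $3,093.12
Annual escrow total = $11,074.32 + $1,837.80 + $3,093.12 = $16,005.24
Monthly = $16,005.24 ÷ 12 = $1,333.77
Shortage per month = $938.16 / 24 = $39.09
New monthly escrow = $1,333.77 + $39.09 = $1,372.86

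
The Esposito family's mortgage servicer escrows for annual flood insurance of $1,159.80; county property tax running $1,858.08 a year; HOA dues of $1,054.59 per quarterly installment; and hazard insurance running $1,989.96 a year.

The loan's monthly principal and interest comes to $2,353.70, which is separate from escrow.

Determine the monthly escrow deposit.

Flood insurance — $1,159.80/yr
County property tax — $1,858.08/yr
HOA dues — $1,054.59 × 4 = $4,218.36/yr
Hazard insurance — $1,989.96/yr
Combined annual = $9,226.20
Base monthly escrow = $9,226.20 ÷ 12 = $768.85

$768.85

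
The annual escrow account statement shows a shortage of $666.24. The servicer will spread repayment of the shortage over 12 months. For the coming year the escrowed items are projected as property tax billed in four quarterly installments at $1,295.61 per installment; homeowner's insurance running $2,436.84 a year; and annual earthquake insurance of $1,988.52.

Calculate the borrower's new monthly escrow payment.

Property tax — $1,295.61 × 4 = $5,182.44
Homeowner's insurance — $2,436.84
Earthquake insurance — $1,988.52
Total per year = $9,607.80
Per month = $9,607.80 ÷ 12 = $800.65
Monthly shortage recovery: $666.24 ÷ 12 = $55.52
New monthly escrow = $800.65 + $55.52 = $856.17

$856.17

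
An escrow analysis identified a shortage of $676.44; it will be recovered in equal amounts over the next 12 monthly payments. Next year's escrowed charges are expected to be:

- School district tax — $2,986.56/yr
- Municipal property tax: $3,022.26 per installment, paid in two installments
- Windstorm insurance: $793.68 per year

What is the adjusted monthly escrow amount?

$875.10

School district tax — $2,986.56
Municipal property tax — $3,022.26 × 2 = $6,044.52
Windstorm insurance — $793.68
Yearly total = $2,986.56 + $6,044.52 + $793.68 = $9,824.76
Per month = $9,824.76 ÷ 12 = $818.73
Monthly shortage recovery: $676.44 / 12 = $56.37
Adjusted monthly = $818.73 + $56.37 = $875.10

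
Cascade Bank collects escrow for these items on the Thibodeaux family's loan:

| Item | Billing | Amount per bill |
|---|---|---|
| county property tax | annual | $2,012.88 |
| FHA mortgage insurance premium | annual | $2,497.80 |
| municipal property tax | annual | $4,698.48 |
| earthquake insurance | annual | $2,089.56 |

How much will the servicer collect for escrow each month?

$941.56

County property tax: $2,012.88 annually
FHA mortgage insurance premium: $2,497.80 annually
Municipal property tax: $4,698.48 annually
Earthquake insurance: $2,089.56 annually
Combined annual = $11,298.72
Per month = $11,298.72 / 12 = $941.56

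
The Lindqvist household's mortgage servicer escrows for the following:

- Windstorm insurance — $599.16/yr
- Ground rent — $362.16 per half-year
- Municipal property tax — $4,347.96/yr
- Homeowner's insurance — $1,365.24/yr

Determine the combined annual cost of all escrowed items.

$7,036.68

Windstorm insurance — $599.16 per year
Ground rent — $362.16 × 2 = $724.32 per year
Municipal property tax — $4,347.96 per year
Homeowner's insurance — $1,365.24 per year
Yearly total = $7,036.68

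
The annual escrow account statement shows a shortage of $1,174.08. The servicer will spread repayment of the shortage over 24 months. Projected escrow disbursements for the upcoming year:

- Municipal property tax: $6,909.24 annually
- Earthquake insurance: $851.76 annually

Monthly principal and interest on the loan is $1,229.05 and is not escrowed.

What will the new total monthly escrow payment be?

$695.67

Municipal property tax — $6,909.24/yr
Earthquake insurance — $851.76/yr
Combined annual = $7,761.00
Monthly escrow = $7,761.00 / 12 = $646.75
Monthly shortage recovery: $1,174.08 / 24 = $48.92
New monthly escrow = $646.75 + $48.92 = $695.67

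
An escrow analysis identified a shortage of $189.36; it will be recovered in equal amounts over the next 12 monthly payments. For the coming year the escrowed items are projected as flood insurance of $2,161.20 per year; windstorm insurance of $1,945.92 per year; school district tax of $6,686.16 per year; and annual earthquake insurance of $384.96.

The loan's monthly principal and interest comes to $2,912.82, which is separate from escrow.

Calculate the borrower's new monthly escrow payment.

Flood insurance = $2,161.20
Windstorm insurance = $1,945.92
School district tax = $6,686.16
Earthquake insurance = $384.96
Combined annual = $11,178.24
Monthly = $11,178.24 / 12 = $931.52
Shortage spread = $189.36 ÷ 12 = $15.78/mo
Adjusted monthly = $931.52 + $15.78 = $947.30

$947.30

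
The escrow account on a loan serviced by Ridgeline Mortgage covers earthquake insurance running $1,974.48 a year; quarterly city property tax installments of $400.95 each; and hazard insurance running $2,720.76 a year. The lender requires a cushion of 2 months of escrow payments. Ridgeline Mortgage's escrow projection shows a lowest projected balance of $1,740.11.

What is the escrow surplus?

Earthquake insurance: $1,974.48
City property tax: $400.95 × 4 = $1,603.80
Hazard insurance: $2,720.76
Total annual escrow = $6,299.04
Base monthly escrow = $6,299.04 / 12 = $524.92
Required cushion = 2 × $524.92 = $1,049.84
Excess over cushion: $1,740.11 − $1,049.84 = $690.27

$690.27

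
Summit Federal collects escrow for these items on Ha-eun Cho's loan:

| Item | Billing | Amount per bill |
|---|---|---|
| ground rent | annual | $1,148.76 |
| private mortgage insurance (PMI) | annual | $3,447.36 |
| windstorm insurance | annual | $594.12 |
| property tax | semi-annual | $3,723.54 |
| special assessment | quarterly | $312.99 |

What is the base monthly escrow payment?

Ground rent: $1,148.76
Private mortgage insurance (PMI): $3,447.36
Windstorm insurance: $594.12
Property tax: $3,723.54 × 2 = $7,447.08
Special assessment: $312.99 × 4 = $1,251.96
Total annual escrow = $13,889.28
Monthly escrow = $13,889.28 ÷ 12 = $1,157.44

$1,157.44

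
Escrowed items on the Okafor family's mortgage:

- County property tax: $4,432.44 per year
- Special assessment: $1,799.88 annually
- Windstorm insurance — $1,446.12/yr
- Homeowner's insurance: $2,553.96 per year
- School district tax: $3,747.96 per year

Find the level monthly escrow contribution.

County property tax = $4,432.44 per year
Special assessment = $1,799.88 per year
Windstorm insurance = $1,446.12 per year
Homeowner's insurance = $2,553.96 per year
School district tax = $3,747.96 per year
Combined annual = $4,432.44 + $1,799.88 + $1,446.12 + $2,553.96 + $3,747.96 = $13,980.36
Base monthly escrow = $13,980.36 / 12 = $1,165.03

$1,165.03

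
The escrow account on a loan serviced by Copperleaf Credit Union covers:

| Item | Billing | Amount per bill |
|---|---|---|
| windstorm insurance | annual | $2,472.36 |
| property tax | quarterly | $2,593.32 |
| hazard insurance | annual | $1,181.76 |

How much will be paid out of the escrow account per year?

Windstorm insurance: $2,472.36 annually
Property tax: $2,593.32 × 4 = $10,373.28 annually
Hazard insurance: $1,181.76 annually
Total per year = $2,472.36 + $10,373.28 + $1,181.76 = $14,027.40

$14,027.40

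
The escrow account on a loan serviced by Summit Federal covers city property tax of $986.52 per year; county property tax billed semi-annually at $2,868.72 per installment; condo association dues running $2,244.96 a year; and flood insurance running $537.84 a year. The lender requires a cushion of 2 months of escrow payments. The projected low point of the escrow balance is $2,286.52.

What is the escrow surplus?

City property tax: $986.52/yr
County property tax: $2,868.72 × 2 = $5,737.44/yr
Condo association dues: $2,244.96/yr
Flood insurance: $537.84/yr
Combined annual = $986.52 + $5,737.44 + $2,244.96 + $537.84 = $9,506.76
Per month = $9,506.76 / 12 = $792.23
Cushion = 2 × $792.23 = $1,584.46
Excess over cushion: $2,286.52 − $1,584.46 = $702.06

$702.06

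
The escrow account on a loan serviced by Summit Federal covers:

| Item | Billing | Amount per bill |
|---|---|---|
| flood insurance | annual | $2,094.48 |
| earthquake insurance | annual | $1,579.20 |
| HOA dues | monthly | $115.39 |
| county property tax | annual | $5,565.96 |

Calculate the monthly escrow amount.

Flood insurance = $2,094.48/yr
Earthquake insurance = $1,579.20/yr
HOA dues = $115.39 × 12 = $1,384.68/yr
County property tax = $5,565.96/yr
Total per year = $2,094.48 + $1,579.20 + $1,384.68 + $5,565.96 = $10,624.32
Monthly escrow = $10,624.32 / 12 = $885.36

$885.36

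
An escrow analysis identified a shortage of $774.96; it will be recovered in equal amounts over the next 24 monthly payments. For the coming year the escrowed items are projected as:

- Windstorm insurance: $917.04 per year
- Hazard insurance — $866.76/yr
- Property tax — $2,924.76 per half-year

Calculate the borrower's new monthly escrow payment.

Windstorm insurance = $917.04
Hazard insurance = $866.76
Property tax = $2,924.76 × 2 = $5,849.52
Annual escrow total = $917.04 + $866.76 + $5,849.52 = $7,633.32
Monthly = $7,633.32 ÷ 12 = $636.11
Shortage spread = $774.96 / 24 = $32.29/mo
New monthly escrow = $636.11 + $32.29 = $668.40

$668.40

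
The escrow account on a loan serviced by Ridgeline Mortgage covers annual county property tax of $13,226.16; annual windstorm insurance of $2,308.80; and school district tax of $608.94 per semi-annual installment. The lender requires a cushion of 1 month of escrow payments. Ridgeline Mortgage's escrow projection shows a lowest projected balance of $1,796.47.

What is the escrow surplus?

$400.40

County property tax — $13,226.16 per year
Windstorm insurance — $2,308.80 per year
School district tax — $608.94 × 2 = $1,217.88 per year
Yearly total = $16,752.84
Per month = $16,752.84 / 12 = $1,396.07
Cushion = 1 × $1,396.07 = $1,396.07
Surplus = $1,796.47 − $1,396.07 = $400.40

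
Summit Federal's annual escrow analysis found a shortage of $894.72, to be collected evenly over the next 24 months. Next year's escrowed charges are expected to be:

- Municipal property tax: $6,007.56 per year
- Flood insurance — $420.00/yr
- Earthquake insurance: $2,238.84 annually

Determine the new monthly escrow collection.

$759.48

Municipal property tax — $6,007.56
Flood insurance — $420.00
Earthquake insurance — $2,238.84
Yearly total = $6,007.56 + $420.00 + $2,238.84 = $8,666.40
Per month = $8,666.40 / 12 = $722.20
Monthly shortage recovery: $894.72 ÷ 24 = $37.28
Adjusted monthly = $722.20 + $37.28 = $759.48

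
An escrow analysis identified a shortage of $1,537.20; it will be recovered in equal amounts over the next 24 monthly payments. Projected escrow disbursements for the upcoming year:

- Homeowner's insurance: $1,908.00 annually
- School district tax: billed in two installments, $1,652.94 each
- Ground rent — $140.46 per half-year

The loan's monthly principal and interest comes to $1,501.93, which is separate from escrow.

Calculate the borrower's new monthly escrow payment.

$521.95

Homeowner's insurance = $1,908.00 per year
School district tax = $1,652.94 × 2 = $3,305.88 per year
Ground rent = $140.46 × 2 = $280.92 per year
Total annual escrow = $5,494.80
Monthly escrow = $5,494.80 ÷ 12 = $457.90
Shortage per month = $1,537.20 / 24 = $64.05
Adjusted monthly = $457.90 + $64.05 = $521.95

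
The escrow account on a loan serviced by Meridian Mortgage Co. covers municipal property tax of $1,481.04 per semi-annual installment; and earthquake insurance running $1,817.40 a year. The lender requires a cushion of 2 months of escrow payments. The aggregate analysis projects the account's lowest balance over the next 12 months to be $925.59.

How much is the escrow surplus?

$129.01

Municipal property tax = $1,481.04 × 2 = $2,962.08/yr
Earthquake insurance = $1,817.40/yr
Total per year = $4,779.48
Monthly = $4,779.48 / 12 = $398.29
Required reserve = 2 × $398.29 = $796.58
Surplus = $925.59 − $796.58 = $129.01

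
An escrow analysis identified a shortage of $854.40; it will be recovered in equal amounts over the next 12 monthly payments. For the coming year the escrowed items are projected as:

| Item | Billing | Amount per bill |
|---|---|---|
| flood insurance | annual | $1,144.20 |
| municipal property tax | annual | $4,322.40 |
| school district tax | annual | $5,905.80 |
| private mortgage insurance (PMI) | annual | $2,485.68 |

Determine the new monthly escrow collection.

$1,226.04

Flood insurance = $1,144.20 per year
Municipal property tax = $4,322.40 per year
School district tax = $5,905.80 per year
Private mortgage insurance (PMI) = $2,485.68 per year
Yearly total = $1,144.20 + $4,322.40 + $5,905.80 + $2,485.68 = $13,858.08
Monthly escrow = $13,858.08 / 12 = $1,154.84
Monthly shortage recovery: $854.40 ÷ 12 = $71.20
Adjusted monthly = $1,154.84 + $71.20 = $1,226.04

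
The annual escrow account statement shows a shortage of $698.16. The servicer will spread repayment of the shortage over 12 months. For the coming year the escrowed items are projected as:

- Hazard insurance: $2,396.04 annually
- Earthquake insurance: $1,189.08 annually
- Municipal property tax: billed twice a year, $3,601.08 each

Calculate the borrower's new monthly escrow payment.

$957.12

Hazard insurance = $2,396.04 per year
Earthquake insurance = $1,189.08 per year
Municipal property tax = $3,601.08 × 2 = $7,202.16 per year
Annual escrow total = $10,787.28
Per month = $10,787.28 / 12 = $898.94
Shortage per month = $698.16 / 12 = $58.18
New monthly escrow = $898.94 + $58.18 = $957.12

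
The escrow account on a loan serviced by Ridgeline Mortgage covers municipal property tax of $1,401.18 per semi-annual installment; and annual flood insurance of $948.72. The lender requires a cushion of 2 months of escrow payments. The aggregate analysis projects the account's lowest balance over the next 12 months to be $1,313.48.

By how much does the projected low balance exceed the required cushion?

$688.30

Municipal property tax = $1,401.18 × 2 = $2,802.36 per year
Flood insurance = $948.72 per year
Total annual escrow = $3,751.08
Per month = $3,751.08 / 12 = $312.59
Required reserve = 2 × $312.59 = $625.18
Surplus = $1,313.48 − $625.18 = $688.30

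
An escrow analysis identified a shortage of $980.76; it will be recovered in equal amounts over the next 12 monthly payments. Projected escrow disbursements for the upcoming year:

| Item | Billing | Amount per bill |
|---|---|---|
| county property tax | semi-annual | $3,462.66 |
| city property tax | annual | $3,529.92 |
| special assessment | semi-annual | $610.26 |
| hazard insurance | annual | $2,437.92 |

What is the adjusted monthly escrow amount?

County property tax — $3,462.66 × 2 = $6,925.32 per year
City property tax — $3,529.92 per year
Special assessment — $610.26 × 2 = $1,220.52 per year
Hazard insurance — $2,437.92 per year
Total annual escrow = $14,113.68
Per month = $14,113.68 ÷ 12 = $1,176.14
Shortage spread = $980.76 ÷ 12 = $81.73/mo
New monthly escrow = $1,176.14 + $81.73 = $1,257.87

$1,257.87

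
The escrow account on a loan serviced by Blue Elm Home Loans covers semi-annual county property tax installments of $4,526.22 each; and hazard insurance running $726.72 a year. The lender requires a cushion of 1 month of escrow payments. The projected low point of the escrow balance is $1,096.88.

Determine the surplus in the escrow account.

$281.95

County property tax: $4,526.22 × 2 = $9,052.44 per year
Hazard insurance: $726.72 per year
Total per year = $9,779.16
Monthly escrow = $9,779.16 / 12 = $814.93
Required reserve = 1 × $814.93 = $814.93
Surplus = $1,096.88 − $814.93 = $281.95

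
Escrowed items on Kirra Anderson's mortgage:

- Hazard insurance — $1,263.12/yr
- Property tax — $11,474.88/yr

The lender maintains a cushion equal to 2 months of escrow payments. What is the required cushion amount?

$2,123.00

Hazard insurance: $1,263.12 per year
Property tax: $11,474.88 per year
Total annual escrow = $12,738.00
Per month = $12,738.00 ÷ 12 = $1,061.50
Reserve = 2 × $1,061.50 = $2,123.00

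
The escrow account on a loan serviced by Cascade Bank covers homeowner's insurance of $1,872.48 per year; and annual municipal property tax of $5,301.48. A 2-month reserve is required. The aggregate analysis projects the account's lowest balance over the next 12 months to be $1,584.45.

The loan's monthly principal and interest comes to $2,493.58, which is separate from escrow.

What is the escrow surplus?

$388.79

Homeowner's insurance — $1,872.48 annually
Municipal property tax — $5,301.48 annually
Yearly total = $7,173.96
Per month = $7,173.96 ÷ 12 = $597.83
Required reserve = 2 × $597.83 = $1,195.66
Surplus = $1,584.45 − $1,195.66 = $388.79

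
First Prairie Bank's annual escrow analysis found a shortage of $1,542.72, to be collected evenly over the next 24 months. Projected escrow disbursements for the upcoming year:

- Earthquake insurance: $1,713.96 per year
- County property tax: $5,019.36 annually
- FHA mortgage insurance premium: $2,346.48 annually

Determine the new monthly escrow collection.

Earthquake insurance: $1,713.96/yr
County property tax: $5,019.36/yr
FHA mortgage insurance premium: $2,346.48/yr
Annual escrow total = $1,713.96 + $5,019.36 + $2,346.48 = $9,079.80
Monthly = $9,079.80 ÷ 12 = $756.65
Shortage spread = $1,542.72 ÷ 24 = $64.28/mo
New monthly escrow = $756.65 + $64.28 = $820.93

$820.93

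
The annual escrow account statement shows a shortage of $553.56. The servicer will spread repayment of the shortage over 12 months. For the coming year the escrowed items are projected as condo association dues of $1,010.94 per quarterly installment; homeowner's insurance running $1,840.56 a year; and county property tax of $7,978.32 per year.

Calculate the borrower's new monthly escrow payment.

$1,201.35

Condo association dues: $1,010.94 × 4 = $4,043.76 annually
Homeowner's insurance: $1,840.56 annually
County property tax: $7,978.32 annually
Combined annual = $13,862.64
Per month = $13,862.64 / 12 = $1,155.22
Monthly shortage recovery: $553.56 / 12 = $46.13
New monthly escrow = $1,155.22 + $46.13 = $1,201.35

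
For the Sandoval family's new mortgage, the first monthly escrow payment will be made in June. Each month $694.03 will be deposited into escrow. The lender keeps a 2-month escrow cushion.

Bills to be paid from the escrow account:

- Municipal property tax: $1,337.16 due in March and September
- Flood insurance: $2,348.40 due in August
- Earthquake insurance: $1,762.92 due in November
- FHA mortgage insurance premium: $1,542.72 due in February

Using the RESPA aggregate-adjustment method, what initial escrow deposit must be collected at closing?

Cushion = 2 × $694.03 = $1,388.06
Trial balance (start $0, +$694.03 each month, − disbursements):
  Jun: +$694.03 → $694.03
  Jul: +$694.03 → $1,388.06
  Aug: +$694.03 − $2,348.40 → -$266.31
  Sep: +$694.03 − $1,337.16 → -$909.44
  Oct: +$694.03 → -$215.41
  Nov: +$694.03 − $1,762.92 → -$1,284.30
  Dec: +$694.03 → -$590.27
  Jan: +$694.03 → $103.76
  Feb: +$694.03 − $1,542.72 → -$744.93
  Mar: +$694.03 − $1,337.16 → -$1,388.06
  Apr: +$694.03 → -$694.03
  May: +$694.03 → $0.00
Lowest trial balance = -$1,388.06 (Mar)
Initial deposit = cushion − low point = $1,388.06 − (-$1,388.06) = $2,776.12

$2,776.12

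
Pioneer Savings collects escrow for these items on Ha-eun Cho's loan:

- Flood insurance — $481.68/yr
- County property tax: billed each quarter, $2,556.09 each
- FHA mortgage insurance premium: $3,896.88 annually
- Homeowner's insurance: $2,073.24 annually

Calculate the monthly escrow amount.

Flood insurance — $481.68 per year
County property tax — $2,556.09 × 4 = $10,224.36 per year
FHA mortgage insurance premium — $3,896.88 per year
Homeowner's insurance — $2,073.24 per year
Annual escrow total = $481.68 + $10,224.36 + $3,896.88 + $2,073.24 = $16,676.16
Monthly escrow = $16,676.16 ÷ 12 = $1,389.68

$1,389.68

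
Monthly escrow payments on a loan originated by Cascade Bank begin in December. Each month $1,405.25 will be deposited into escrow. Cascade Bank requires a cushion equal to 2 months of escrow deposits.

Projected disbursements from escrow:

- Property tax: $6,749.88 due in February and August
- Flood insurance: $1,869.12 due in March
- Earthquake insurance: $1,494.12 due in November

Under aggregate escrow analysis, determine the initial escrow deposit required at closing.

$5,808.50

Cushion = 2 × $1,405.25 = $2,810.50
Trial balance (start $0, +$1,405.25 each month, − disbursements):
  Dec: +$1,405.25 → $1,405.25
  Jan: +$1,405.25 → $2,810.50
  Feb: +$1,405.25 − $6,749.88 → -$2,534.13
  Mar: +$1,405.25 − $1,869.12 → -$2,998.00
  Apr: +$1,405.25 → -$1,592.75
  May: +$1,405.25 → -$187.50
  Jun: +$1,405.25 → $1,217.75
  Jul: +$1,405.25 → $2,623.00
  Aug: +$1,405.25 − $6,749.88 → -$2,721.63
  Sep: +$1,405.25 → -$1,316.38
  Oct: +$1,405.25 → $88.87
  Nov: +$1,405.25 − $1,494.12 → $0.00
Lowest trial balance = -$2,998.00 (Mar)
Initial deposit = cushion − low point = $2,810.50 − (-$2,998.00) = $5,808.50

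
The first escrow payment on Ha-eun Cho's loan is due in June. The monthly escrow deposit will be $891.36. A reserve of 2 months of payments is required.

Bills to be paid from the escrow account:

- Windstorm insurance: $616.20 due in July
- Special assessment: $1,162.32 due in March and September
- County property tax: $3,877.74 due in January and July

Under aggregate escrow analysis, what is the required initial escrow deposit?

Cushion = 2 × $891.36 = $1,782.72
Trial balance (start $0, +$891.36 each month, − disbursements):
  Jun: +$891.36 → $891.36
  Jul: +$891.36 − $4,493.94 → -$2,711.22
  Aug: +$891.36 → -$1,819.86
  Sep: +$891.36 − $1,162.32 → -$2,090.82
  Oct: +$891.36 → -$1,199.46
  Nov: +$891.36 → -$308.10
  Dec: +$891.36 → $583.26
  Jan: +$891.36 − $3,877.74 → -$2,403.12
  Feb: +$891.36 → -$1,511.76
  Mar: +$891.36 − $1,162.32 → -$1,782.72
  Apr: +$891.36 → -$891.36
  May: +$891.36 → $0.00
Lowest trial balance = -$2,711.22 (Jul)
Initial deposit = cushion − low point = $1,782.72 − (-$2,711.22) = $4,493.94

$4,493.94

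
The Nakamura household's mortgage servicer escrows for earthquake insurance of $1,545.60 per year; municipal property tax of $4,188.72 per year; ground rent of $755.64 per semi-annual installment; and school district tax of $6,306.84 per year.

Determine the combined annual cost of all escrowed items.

Earthquake insurance: $1,545.60
Municipal property tax: $4,188.72
Ground rent: $755.64 × 2 = $1,511.28
School district tax: $6,306.84
Total per year = $13,552.44

$13,552.44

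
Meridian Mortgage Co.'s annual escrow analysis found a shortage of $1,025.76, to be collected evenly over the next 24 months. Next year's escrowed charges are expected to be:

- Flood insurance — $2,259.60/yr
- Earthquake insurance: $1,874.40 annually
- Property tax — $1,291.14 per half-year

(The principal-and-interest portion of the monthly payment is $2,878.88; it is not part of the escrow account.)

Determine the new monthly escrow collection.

Flood insurance: $2,259.60 per year
Earthquake insurance: $1,874.40 per year
Property tax: $1,291.14 × 2 = $2,582.28 per year
Total annual escrow = $6,716.28
Per month = $6,716.28 ÷ 12 = $559.69
Shortage spread = $1,025.76 ÷ 24 = $42.74/mo
New monthly escrow = $559.69 + $42.74 = $602.43

$602.43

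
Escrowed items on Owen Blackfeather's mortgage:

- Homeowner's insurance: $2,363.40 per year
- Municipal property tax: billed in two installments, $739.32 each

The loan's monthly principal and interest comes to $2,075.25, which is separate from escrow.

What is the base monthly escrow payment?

Homeowner's insurance: $2,363.40/yr
Municipal property tax: $739.32 × 2 = $1,478.64/yr
Combined annual = $2,363.40 + $1,478.64 = $3,842.04
Base monthly escrow = $3,842.04 / 12 = $320.17

$320.17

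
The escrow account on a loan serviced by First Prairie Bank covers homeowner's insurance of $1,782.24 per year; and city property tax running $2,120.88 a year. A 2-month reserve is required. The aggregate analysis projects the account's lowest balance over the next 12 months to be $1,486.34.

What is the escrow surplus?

$835.82

Homeowner's insurance: $1,782.24
City property tax: $2,120.88
Annual escrow total = $3,903.12
Per month = $3,903.12 / 12 = $325.26
Required reserve = 2 × $325.26 = $650.52
Surplus = $1,486.34 − $650.52 = $835.82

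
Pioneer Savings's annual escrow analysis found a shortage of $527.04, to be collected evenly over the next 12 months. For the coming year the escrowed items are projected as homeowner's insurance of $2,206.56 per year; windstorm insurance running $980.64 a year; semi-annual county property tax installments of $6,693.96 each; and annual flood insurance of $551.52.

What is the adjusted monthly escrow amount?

Homeowner's insurance — $2,206.56
Windstorm insurance — $980.64
County property tax — $6,693.96 × 2 = $13,387.92
Flood insurance — $551.52
Combined annual = $2,206.56 + $980.64 + $13,387.92 + $551.52 = $17,126.64
Per month = $17,126.64 ÷ 12 = $1,427.22
Shortage per month = $527.04 ÷ 12 = $43.92
New monthly escrow = $1,427.22 + $43.92 = $1,471.14

$1,471.14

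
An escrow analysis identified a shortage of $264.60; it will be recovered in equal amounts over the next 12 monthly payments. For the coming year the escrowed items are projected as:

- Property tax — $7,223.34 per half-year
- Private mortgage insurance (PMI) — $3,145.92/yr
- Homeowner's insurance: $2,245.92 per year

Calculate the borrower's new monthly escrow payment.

Property tax — $7,223.34 × 2 = $14,446.68 per year
Private mortgage insurance (PMI) — $3,145.92 per year
Homeowner's insurance — $2,245.92 per year
Yearly total = $14,446.68 + $3,145.92 + $2,245.92 = $19,838.52
Monthly = $19,838.52 / 12 = $1,653.21
Monthly shortage recovery: $264.60 / 12 = $22.05
Adjusted monthly = $1,653.21 + $22.05 = $1,675.26

$1,675.26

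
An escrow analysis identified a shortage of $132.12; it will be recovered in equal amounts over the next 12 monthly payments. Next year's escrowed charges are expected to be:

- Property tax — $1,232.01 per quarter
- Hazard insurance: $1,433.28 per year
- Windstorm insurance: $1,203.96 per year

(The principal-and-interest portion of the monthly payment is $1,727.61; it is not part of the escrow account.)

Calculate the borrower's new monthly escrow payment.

Property tax: $1,232.01 × 4 = $4,928.04/yr
Hazard insurance: $1,433.28/yr
Windstorm insurance: $1,203.96/yr
Total annual escrow = $4,928.04 + $1,433.28 + $1,203.96 = $7,565.28
Monthly escrow = $7,565.28 ÷ 12 = $630.44
Monthly shortage recovery: $132.12 ÷ 12 = $11.01
Adjusted monthly = $630.44 + $11.01 = $641.45

$641.45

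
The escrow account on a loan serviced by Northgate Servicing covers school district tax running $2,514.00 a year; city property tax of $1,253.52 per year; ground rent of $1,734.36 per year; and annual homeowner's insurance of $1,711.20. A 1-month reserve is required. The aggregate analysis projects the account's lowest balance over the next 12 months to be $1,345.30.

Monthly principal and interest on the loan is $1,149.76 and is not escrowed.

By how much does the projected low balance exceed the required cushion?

School district tax = $2,514.00 per year
City property tax = $1,253.52 per year
Ground rent = $1,734.36 per year
Homeowner's insurance = $1,711.20 per year
Combined annual = $7,213.08
Monthly = $7,213.08 ÷ 12 = $601.09
Required reserve = 1 × $601.09 = $601.09
Excess over cushion: $1,345.30 − $601.09 = $744.21

$744.21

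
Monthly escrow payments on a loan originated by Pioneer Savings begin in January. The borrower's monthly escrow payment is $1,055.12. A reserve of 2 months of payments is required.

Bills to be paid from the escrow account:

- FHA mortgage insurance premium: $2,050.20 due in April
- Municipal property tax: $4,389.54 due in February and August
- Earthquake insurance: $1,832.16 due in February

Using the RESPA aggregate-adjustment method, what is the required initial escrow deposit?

Cushion = 2 × $1,055.12 = $2,110.24
Trial balance (start $0, +$1,055.12 each month, − disbursements):
  Jan: +$1,055.12 → $1,055.12
  Feb: +$1,055.12 − $6,221.70 → -$4,111.46
  Mar: +$1,055.12 → -$3,056.34
  Apr: +$1,055.12 − $2,050.20 → -$4,051.42
  May: +$1,055.12 → -$2,996.30
  Jun: +$1,055.12 → -$1,941.18
  Jul: +$1,055.12 → -$886.06
  Aug: +$1,055.12 − $4,389.54 → -$4,220.48
  Sep: +$1,055.12 → -$3,165.36
  Oct: +$1,055.12 → -$2,110.24
  Nov: +$1,055.12 → -$1,055.12
  Dec: +$1,055.12 → $0.00
Lowest trial balance = -$4,220.48 (Aug)
Initial deposit = cushion − low point = $2,110.24 − (-$4,220.48) = $6,330.72

$6,330.72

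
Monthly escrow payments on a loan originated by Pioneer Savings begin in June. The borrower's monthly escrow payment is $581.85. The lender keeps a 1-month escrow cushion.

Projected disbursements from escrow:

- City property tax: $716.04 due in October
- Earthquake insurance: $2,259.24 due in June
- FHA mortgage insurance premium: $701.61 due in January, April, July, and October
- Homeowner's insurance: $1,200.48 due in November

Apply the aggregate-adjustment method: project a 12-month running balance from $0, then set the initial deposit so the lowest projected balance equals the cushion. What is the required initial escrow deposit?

$2,669.73

Cushion = 1 × $581.85 = $581.85
Trial balance (start $0, +$581.85 each month, − disbursements):
  Jun: +$581.85 − $2,259.24 → -$1,677.39
  Jul: +$581.85 − $701.61 → -$1,797.15
  Aug: +$581.85 → -$1,215.30
  Sep: +$581.85 → -$633.45
  Oct: +$581.85 − $1,417.65 → -$1,469.25
  Nov: +$581.85 − $1,200.48 → -$2,087.88
  Dec: +$581.85 → -$1,506.03
  Jan: +$581.85 − $701.61 → -$1,625.79
  Feb: +$581.85 → -$1,043.94
  Mar: +$581.85 → -$462.09
  Apr: +$581.85 − $701.61 → -$581.85
  May: +$581.85 → $0.00
Lowest trial balance = -$2,087.88 (Nov)
Initial deposit = cushion − low point = $581.85 − (-$2,087.88) = $2,669.73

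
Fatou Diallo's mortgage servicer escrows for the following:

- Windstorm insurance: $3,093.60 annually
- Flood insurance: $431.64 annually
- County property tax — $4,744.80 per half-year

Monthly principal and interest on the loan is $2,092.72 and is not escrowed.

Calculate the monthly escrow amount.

$1,084.57

Windstorm insurance = $3,093.60/yr
Flood insurance = $431.64/yr
County property tax = $4,744.80 × 2 = $9,489.60/yr
Yearly total = $3,093.60 + $431.64 + $9,489.60 = $13,014.84
Per month = $13,014.84 / 12 = $1,084.57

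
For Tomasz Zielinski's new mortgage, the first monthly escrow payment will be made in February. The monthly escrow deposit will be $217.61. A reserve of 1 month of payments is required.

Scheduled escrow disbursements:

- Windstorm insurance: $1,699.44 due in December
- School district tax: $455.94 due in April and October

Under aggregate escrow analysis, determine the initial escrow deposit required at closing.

$435.22

Cushion = 1 × $217.61 = $217.61
Trial balance (start $0, +$217.61 each month, − disbursements):
  Feb: +$217.61 → $217.61
  Mar: +$217.61 → $435.22
  Apr: +$217.61 − $455.94 → $196.89
  May: +$217.61 → $414.50
  Jun: +$217.61 → $632.11
  Jul: +$217.61 → $849.72
  Aug: +$217.61 → $1,067.33
  Sep: +$217.61 → $1,284.94
  Oct: +$217.61 − $455.94 → $1,046.61
  Nov: +$217.61 → $1,264.22
  Dec: +$217.61 − $1,699.44 → -$217.61
  Jan: +$217.61 → $0.00
Lowest trial balance = -$217.61 (Dec)
Initial deposit = cushion − low point = $217.61 − (-$217.61) = $435.22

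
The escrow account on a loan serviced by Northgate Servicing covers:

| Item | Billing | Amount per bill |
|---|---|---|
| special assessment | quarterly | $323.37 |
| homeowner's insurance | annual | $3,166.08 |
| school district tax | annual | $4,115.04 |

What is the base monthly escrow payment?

$714.55

Special assessment: $323.37 × 4 = $1,293.48
Homeowner's insurance: $3,166.08
School district tax: $4,115.04
Total annual escrow = $8,574.60
Per month = $8,574.60 ÷ 12 = $714.55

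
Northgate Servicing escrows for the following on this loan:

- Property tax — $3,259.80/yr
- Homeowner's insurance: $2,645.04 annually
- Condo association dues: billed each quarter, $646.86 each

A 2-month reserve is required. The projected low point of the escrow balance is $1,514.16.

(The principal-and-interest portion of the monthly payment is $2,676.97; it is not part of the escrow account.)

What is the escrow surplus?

Property tax = $3,259.80 per year
Homeowner's insurance = $2,645.04 per year
Condo association dues = $646.86 × 4 = $2,587.44 per year
Total per year = $3,259.80 + $2,645.04 + $2,587.44 = $8,492.28
Monthly = $8,492.28 ÷ 12 = $707.69
Cushion = 2 × $707.69 = $1,415.38
Excess over cushion: $1,514.16 − $1,415.38 = $98.78

$98.78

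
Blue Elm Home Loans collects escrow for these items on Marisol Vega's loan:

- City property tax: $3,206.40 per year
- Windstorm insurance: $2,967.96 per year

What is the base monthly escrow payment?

$514.53

City property tax = $3,206.40 annually
Windstorm insurance = $2,967.96 annually
Total annual escrow = $6,174.36
Monthly = $6,174.36 / 12 = $514.53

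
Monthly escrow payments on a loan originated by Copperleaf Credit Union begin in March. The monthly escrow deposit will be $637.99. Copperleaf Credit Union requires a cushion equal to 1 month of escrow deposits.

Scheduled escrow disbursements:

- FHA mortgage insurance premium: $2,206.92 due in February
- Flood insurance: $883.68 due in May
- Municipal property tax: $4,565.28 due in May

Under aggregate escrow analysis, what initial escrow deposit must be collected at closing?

Cushion = 1 × $637.99 = $637.99
Trial balance (start $0, +$637.99 each month, − disbursements):
  Mar: +$637.99 → $637.99
  Apr: +$637.99 → $1,275.98
  May: +$637.99 − $5,448.96 → -$3,534.99
  Jun: +$637.99 → -$2,897.00
  Jul: +$637.99 → -$2,259.01
  Aug: +$637.99 → -$1,621.02
  Sep: +$637.99 → -$983.03
  Oct: +$637.99 → -$345.04
  Nov: +$637.99 → $292.95
  Dec: +$637.99 → $930.94
  Jan: +$637.99 → $1,568.93
  Feb: +$637.99 − $2,206.92 → $0.00
Lowest trial balance = -$3,534.99 (May)
Initial deposit = cushion − low point = $637.99 − (-$3,534.99) = $4,172.98

$4,172.98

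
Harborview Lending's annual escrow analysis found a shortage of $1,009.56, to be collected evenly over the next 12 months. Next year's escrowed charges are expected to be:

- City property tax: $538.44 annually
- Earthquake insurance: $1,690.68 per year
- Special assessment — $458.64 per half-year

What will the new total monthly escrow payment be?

$346.33

City property tax = $538.44/yr
Earthquake insurance = $1,690.68/yr
Special assessment = $458.64 × 2 = $917.28/yr
Combined annual = $538.44 + $1,690.68 + $917.28 = $3,146.40
Base monthly escrow = $3,146.40 ÷ 12 = $262.20
Monthly shortage recovery: $1,009.56 / 12 = $84.13
Adjusted monthly = $262.20 + $84.13 = $346.33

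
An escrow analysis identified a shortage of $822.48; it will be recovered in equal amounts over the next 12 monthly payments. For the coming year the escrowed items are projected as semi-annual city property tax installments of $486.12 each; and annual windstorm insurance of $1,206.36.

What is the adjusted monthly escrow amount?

City property tax = $486.12 × 2 = $972.24
Windstorm insurance = $1,206.36
Combined annual = $2,178.60
Monthly escrow = $2,178.60 ÷ 12 = $181.55
Monthly shortage recovery: $822.48 / 12 = $68.54
Adjusted monthly = $181.55 + $68.54 = $250.09

$250.09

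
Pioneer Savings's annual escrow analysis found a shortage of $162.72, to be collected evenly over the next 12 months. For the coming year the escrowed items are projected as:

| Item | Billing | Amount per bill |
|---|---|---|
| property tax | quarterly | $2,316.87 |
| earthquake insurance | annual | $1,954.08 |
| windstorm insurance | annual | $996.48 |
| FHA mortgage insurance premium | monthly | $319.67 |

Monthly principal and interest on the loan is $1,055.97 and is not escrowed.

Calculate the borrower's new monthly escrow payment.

$1,351.40

Property tax = $2,316.87 × 4 = $9,267.48 per year
Earthquake insurance = $1,954.08 per year
Windstorm insurance = $996.48 per year
FHA mortgage insurance premium = $319.67 × 12 = $3,836.04 per year
Yearly total = $9,267.48 + $1,954.08 + $996.48 + $3,836.04 = $16,054.08
Per month = $16,054.08 ÷ 12 = $1,337.84
Monthly shortage recovery: $162.72 / 12 = $13.56
New monthly escrow = $1,337.84 + $13.56 = $1,351.40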